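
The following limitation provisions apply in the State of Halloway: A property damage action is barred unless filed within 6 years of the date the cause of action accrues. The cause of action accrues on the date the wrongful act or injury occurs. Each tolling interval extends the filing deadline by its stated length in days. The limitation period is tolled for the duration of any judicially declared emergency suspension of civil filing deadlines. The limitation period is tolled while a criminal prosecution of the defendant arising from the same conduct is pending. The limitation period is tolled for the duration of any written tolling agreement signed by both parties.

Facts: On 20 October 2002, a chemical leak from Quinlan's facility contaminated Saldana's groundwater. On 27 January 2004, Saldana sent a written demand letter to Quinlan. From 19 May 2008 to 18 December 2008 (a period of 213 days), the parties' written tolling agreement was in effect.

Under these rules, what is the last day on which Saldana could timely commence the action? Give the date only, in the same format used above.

The cause of action accrued on 20 October 2002, the date of the act.
The untolled deadline — 6 years after 20 October 2002 — is 20 October 2008.
Because the written tolling agreement ran from 19 May 2008 to 18 December 2008, the deadline is extended by 213 days to 21 May 2009.
None of the other events listed affects the running of the period under the stated rules.

21 May 2009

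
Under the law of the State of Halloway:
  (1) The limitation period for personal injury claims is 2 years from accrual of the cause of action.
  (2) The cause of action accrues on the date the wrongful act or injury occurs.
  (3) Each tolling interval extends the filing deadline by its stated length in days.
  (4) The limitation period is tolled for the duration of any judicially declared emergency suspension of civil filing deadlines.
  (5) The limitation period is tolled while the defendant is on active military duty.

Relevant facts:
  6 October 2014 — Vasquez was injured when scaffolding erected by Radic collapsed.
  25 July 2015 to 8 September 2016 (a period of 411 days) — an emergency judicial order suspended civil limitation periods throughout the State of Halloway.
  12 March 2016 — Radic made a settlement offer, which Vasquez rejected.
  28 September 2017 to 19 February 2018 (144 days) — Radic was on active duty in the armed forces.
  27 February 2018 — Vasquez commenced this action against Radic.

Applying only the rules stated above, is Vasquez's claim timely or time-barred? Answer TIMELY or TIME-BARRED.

The claim accrued on 6 October 2014, when the wrongful act occurred.
Adding the 2 years base period to 6 October 2014 gives a deadline of 6 October 2016, before any tolling.
The emergency suspension of filing deadlines from 25 July 2015 to 8 September 2016 tolled the period for 411 days, extending the deadline to 21 November 2017.
Because the defendant's active military service ran from 28 September 2017 to 19 February 2018, the deadline is extended by 144 days to 14 April 2018.
Nothing else in the chronology tolls or restarts the period.
Vasquez filed on 27 February 2018, before the 14 April 2018 deadline, so the action is timely.

TIMELY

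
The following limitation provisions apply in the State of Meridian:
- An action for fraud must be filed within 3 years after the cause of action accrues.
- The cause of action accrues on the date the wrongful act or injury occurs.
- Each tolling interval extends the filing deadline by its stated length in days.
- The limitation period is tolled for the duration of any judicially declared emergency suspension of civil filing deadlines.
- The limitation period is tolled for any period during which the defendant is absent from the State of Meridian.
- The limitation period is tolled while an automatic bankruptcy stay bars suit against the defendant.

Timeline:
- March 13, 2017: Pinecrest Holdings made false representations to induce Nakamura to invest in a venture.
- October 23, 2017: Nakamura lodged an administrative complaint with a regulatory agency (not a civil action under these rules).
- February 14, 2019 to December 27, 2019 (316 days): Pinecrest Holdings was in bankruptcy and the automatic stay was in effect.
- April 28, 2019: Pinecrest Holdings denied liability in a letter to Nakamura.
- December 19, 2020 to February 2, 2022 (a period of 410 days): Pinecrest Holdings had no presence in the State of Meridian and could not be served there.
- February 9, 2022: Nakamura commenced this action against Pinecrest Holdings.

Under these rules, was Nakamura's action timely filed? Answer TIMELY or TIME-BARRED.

TIMELY

The claim accrued on March 13, 2017, when the wrongful act occurred.
Adding the 3 years base period to March 13, 2017 gives a deadline of March 13, 2020, before any tolling.
Because the automatic bankruptcy stay ran from February 14, 2019 to December 27, 2019, the deadline is extended by 316 days to January 23, 2021.
The period was tolled for 410 days by the defendant's absence from the jurisdiction (December 19, 2020 to February 2, 2022), pushing the deadline to March 9, 2022.
The other events in the timeline have no effect on the limitation period under the stated rules.
Nakamura filed on February 9, 2022, before the March 9, 2022 deadline, so the action is timely.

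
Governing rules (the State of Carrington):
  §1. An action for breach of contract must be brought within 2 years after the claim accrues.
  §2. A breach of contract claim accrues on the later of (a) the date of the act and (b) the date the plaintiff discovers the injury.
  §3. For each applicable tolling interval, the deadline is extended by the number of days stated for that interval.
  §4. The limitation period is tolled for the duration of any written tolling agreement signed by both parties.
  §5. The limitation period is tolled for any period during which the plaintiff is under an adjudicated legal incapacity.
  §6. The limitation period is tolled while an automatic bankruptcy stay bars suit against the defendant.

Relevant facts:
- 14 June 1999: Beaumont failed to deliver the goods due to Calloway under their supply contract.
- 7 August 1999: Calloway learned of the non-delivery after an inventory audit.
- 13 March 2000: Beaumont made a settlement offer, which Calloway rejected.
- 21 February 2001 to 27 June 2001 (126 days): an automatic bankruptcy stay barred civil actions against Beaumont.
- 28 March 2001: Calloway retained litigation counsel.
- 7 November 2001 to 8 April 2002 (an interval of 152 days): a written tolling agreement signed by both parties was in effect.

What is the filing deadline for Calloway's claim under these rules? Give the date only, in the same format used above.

The claim accrued on 7 August 1999 — the later of the 14 June 1999 act and the 7 August 1999 discovery.
Adding the 2 years base period to 7 August 1999 gives a deadline of 7 August 2001, before any tolling.
The period was tolled for 126 days by the automatic bankruptcy stay (21 February 2001 to 27 June 2001), pushing the deadline to 11 December 2001.
The written tolling agreement from 7 November 2001 to 8 April 2002 tolled the period for 152 days, extending the deadline to 12 May 2002.
None of the other events listed affects the running of the period under the stated rules.

12 May 2002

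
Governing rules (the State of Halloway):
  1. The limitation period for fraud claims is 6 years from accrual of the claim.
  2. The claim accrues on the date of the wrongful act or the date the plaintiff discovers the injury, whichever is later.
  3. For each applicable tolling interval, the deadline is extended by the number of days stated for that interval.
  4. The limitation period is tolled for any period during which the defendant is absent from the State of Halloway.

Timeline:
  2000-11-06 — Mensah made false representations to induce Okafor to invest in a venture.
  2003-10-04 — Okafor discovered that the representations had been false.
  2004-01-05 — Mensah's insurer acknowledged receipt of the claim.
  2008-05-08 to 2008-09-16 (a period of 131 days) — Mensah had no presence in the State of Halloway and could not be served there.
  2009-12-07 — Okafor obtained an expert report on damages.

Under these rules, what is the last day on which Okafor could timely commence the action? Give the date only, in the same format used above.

Because discovery on 2003-10-04 post-dates the 2000-11-06 act, accrual under the later-of rule falls on 2003-10-04.
6 years from 2003-10-04 is 2009-10-04.
The period was tolled for 131 days by the defendant's absence from the jurisdiction (2008-05-08 to 2008-09-16), pushing the deadline to 2010-02-12.
Nothing else in the chronology tolls or restarts the period.

2010-02-12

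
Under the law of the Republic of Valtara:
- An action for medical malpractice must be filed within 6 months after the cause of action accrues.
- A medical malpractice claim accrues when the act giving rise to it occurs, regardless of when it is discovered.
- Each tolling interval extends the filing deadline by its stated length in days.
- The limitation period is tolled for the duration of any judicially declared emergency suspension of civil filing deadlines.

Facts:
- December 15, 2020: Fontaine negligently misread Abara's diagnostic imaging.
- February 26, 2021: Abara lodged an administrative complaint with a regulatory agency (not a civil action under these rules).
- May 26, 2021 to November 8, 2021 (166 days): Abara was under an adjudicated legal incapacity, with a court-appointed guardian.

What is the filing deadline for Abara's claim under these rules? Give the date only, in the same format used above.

June 15, 2021

The claim accrued on December 15, 2020, when the wrongful act occurred.
The untolled deadline — 6 months after December 15, 2020 — is June 15, 2021.
No stated provision tolls the period for the plaintiff's incapacity, so the interval from May 26, 2021 to November 8, 2021 has no effect on the deadline.
None of the other events listed affects the running of the period under the stated rules.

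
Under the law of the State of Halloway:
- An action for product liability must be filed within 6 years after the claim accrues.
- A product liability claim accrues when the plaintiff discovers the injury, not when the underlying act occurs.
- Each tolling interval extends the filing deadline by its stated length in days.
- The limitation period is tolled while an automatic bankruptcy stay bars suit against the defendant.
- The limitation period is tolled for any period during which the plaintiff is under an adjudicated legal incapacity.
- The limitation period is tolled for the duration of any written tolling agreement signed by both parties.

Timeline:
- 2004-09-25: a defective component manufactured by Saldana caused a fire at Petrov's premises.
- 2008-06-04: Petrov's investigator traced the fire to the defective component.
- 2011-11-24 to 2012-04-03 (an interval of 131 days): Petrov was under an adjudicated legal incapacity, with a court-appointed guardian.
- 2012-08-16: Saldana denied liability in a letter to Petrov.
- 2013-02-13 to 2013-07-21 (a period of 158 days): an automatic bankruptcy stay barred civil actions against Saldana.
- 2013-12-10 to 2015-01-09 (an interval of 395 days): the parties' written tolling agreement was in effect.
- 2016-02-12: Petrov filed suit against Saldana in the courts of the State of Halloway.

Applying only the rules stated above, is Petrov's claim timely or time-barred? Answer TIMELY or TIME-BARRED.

Under the discovery rule, the claim accrued on 2008-06-04, when Petrov discovered the injury — not on the 2004-09-25 date of the underlying act.
Adding the 6 years base period to 2008-06-04 gives a deadline of 2014-06-04, before any tolling.
The plaintiff's legal incapacity from 2011-11-24 to 2012-04-03 tolled the period for 131 days, extending the deadline to 2014-10-13.
The period was tolled for 158 days by the automatic bankruptcy stay (2013-02-13 to 2013-07-21), pushing the deadline to 2015-03-20.
The period was tolled for 395 days by the written tolling agreement (2013-12-10 to 2015-01-09), pushing the deadline to 2016-04-18.
The other events in the timeline have no effect on the limitation period under the stated rules.
The 2016-02-12 filing precedes the 2016-04-18 deadline; the claim is timely.

TIMELY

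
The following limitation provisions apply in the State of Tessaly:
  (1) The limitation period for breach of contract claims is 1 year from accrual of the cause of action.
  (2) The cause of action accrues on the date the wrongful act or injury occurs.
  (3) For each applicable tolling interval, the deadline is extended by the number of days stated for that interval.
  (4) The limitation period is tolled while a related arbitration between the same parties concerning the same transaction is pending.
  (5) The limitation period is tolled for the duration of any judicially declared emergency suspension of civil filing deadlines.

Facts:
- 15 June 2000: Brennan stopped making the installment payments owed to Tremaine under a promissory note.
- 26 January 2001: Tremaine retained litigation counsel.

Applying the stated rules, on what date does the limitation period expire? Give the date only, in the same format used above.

15 June 2001

The limitation period began to run on 15 June 2000.
1 year from 15 June 2000 is 15 June 2001.
Nothing else in the chronology tolls or restarts the period.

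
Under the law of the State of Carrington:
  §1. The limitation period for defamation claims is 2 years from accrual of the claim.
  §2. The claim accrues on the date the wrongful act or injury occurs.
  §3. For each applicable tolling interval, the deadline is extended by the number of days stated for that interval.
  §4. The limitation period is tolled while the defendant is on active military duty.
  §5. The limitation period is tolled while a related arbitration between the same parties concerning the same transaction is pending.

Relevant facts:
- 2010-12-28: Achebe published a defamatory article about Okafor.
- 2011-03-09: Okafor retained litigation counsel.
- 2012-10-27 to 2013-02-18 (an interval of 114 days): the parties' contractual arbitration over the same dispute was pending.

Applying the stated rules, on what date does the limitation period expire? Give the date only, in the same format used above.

2013-04-21

The limitation period began to run on 2010-12-28.
2 years from 2010-12-28 is 2012-12-28.
The pending related arbitration from 2012-10-27 to 2013-02-18 tolled the period for 114 days, extending the deadline to 2013-04-21.
Nothing else in the chronology tolls or restarts the period.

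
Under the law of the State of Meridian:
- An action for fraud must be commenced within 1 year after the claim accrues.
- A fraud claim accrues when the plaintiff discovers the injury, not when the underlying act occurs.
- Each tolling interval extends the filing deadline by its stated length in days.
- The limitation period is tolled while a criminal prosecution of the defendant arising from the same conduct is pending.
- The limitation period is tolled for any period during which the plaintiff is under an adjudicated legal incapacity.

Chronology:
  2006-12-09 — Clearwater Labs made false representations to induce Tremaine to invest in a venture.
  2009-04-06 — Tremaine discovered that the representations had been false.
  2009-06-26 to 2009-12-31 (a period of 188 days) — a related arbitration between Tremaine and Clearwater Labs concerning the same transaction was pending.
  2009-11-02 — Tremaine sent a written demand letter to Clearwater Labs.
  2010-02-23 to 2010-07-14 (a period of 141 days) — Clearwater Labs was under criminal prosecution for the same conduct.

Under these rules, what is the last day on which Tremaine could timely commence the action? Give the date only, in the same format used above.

The claim did not accrue until Tremaine discovered the injury on 2009-04-06; the 2006-12-09 act date does not start the clock under the stated rule.
The untolled deadline — 1 year after 2009-04-06 — is 2010-04-06.
The period was tolled for 141 days by the pending criminal prosecution (2010-02-23 to 2010-07-14), pushing the deadline to 2010-08-25.
No stated provision tolls the period for a pending arbitration, so the interval from 2009-06-26 to 2009-12-31 has no effect on the deadline.
Nothing else in the chronology tolls or restarts the period.

2010-08-25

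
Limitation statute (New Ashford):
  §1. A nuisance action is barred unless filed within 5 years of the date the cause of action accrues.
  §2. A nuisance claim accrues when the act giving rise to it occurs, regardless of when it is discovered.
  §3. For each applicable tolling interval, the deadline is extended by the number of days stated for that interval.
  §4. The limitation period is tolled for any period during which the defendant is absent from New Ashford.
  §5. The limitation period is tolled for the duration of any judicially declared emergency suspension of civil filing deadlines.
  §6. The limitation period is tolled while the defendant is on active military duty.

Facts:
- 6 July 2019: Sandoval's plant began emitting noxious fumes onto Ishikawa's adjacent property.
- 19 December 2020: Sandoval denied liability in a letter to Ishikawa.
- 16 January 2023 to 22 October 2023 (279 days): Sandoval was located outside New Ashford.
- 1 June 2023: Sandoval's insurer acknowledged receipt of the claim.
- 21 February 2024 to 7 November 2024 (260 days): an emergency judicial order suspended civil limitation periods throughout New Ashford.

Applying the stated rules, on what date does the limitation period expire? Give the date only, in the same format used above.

27 December 2025

The claim accrued on 6 July 2019, when the wrongful act occurred.
Adding the 5 years base period to 6 July 2019 gives a deadline of 6 July 2024, before any tolling.
Because the defendant's absence from the jurisdiction ran from 16 January 2023 to 22 October 2023, the deadline is extended by 279 days to 11 April 2025.
The emergency suspension of filing deadlines from 21 February 2024 to 7 November 2024 tolled the period for 260 days, extending the deadline to 27 December 2025.
None of the other events listed affects the running of the period under the stated rules.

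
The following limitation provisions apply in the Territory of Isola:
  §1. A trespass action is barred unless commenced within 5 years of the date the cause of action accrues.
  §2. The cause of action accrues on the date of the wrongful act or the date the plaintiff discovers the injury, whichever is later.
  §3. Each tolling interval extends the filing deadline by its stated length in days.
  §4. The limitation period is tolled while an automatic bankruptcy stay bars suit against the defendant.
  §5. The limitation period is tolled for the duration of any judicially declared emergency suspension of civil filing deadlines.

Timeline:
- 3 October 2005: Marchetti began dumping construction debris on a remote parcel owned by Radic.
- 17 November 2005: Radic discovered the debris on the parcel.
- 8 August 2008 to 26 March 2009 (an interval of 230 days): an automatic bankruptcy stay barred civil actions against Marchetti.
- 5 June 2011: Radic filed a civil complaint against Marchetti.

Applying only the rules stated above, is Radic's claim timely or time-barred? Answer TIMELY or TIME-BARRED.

The claim accrued on 17 November 2005 — the later of the 3 October 2005 act and the 17 November 2005 discovery.
5 years from 17 November 2005 is 17 November 2010.
The period was tolled for 230 days by the automatic bankruptcy stay (8 August 2008 to 26 March 2009), pushing the deadline to 5 July 2011.
Radic filed on 5 June 2011, before the 5 July 2011 deadline, so the action is timely.

TIMELY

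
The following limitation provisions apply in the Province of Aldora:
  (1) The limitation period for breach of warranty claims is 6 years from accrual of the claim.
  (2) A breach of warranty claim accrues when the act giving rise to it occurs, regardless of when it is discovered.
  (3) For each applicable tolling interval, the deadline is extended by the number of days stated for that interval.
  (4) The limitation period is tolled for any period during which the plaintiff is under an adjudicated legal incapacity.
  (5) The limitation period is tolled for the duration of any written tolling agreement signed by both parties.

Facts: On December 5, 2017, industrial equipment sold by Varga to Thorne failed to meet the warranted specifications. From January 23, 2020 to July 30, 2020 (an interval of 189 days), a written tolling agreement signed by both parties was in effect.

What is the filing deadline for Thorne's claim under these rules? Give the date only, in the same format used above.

June 11, 2024

The claim accrued on December 5, 2017, when the wrongful act occurred.
6 years from December 5, 2017 is December 5, 2023.
Because the written tolling agreement ran from January 23, 2020 to July 30, 2020, the deadline is extended by 189 days to June 11, 2024.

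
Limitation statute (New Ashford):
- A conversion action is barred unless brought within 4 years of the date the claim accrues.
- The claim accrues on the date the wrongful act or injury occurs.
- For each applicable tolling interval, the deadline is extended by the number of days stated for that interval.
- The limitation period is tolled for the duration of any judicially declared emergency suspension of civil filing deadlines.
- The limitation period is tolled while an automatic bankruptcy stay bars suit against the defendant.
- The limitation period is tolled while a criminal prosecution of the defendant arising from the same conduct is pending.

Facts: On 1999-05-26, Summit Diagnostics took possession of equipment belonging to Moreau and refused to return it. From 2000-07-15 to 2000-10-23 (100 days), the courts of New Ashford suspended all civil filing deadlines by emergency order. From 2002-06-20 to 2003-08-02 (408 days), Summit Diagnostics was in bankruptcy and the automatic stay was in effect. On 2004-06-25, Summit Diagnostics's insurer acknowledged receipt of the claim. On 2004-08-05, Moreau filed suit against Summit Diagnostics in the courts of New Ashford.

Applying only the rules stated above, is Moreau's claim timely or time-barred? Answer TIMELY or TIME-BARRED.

The claim accrued on 1999-05-26, the date of the act.
4 years from 1999-05-26 is 2003-05-26.
Because the emergency suspension of filing deadlines ran from 2000-07-15 to 2000-10-23, the deadline is extended by 100 days to 2003-09-03.
Because the automatic bankruptcy stay ran from 2002-06-20 to 2003-08-02, the deadline is extended by 408 days to 2004-10-15.
None of the other events listed affects the running of the period under the stated rules.
Filing on 2004-08-05 beat the 2004-10-15 deadline — the action is timely.

TIMELY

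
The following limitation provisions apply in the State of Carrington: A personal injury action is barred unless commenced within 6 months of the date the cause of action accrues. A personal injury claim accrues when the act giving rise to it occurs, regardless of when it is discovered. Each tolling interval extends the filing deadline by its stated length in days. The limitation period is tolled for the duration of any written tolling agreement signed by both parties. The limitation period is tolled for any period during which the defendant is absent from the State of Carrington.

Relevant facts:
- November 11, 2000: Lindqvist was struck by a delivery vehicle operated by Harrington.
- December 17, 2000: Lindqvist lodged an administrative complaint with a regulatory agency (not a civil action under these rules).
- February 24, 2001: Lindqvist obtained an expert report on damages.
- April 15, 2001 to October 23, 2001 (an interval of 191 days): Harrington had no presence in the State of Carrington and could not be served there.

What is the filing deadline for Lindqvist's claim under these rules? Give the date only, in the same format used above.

The limitation period began to run on November 11, 2000.
Adding the 6 months base period to November 11, 2000 gives a deadline of May 11, 2001, before any tolling.
The defendant's absence from the jurisdiction from April 15, 2001 to October 23, 2001 tolled the period for 191 days, extending the deadline to November 18, 2001.
Nothing else in the chronology tolls or restarts the period.

November 18, 2001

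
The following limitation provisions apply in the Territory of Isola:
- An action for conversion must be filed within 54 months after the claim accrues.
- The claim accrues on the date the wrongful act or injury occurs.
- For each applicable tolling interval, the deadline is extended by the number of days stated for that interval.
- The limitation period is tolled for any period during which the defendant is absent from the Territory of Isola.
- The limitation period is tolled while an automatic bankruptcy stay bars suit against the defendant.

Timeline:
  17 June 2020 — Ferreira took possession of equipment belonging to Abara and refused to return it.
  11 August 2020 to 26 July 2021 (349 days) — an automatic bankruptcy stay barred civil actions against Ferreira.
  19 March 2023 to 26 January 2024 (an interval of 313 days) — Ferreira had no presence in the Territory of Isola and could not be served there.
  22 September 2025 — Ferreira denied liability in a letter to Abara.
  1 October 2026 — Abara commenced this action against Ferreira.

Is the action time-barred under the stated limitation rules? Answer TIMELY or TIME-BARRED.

TIMELY

The claim accrued on 17 June 2020, when the wrongful act occurred.
Adding the 54 months base period to 17 June 2020 gives a deadline of 17 December 2024, before any tolling.
The period was tolled for 349 days by the automatic bankruptcy stay (11 August 2020 to 26 July 2021), pushing the deadline to 1 December 2025.
Because the defendant's absence from the jurisdiction ran from 19 March 2023 to 26 January 2024, the deadline is extended by 313 days to 10 October 2026.
None of the other events listed affects the running of the period under the stated rules.
Abara filed on 1 October 2026, before the 10 October 2026 deadline, so the action is timely.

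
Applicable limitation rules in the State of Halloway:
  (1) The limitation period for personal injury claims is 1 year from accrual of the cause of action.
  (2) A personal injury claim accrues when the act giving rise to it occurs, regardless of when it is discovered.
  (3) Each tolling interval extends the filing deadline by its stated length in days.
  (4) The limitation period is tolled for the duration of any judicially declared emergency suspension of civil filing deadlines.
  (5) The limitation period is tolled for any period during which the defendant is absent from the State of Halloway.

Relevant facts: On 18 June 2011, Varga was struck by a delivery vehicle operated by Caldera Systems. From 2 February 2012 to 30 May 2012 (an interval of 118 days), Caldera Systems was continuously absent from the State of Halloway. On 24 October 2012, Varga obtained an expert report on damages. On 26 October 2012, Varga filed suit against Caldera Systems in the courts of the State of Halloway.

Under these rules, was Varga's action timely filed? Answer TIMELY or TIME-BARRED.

TIME-BARRED

The claim accrued on 18 June 2011, when the wrongful act occurred.
The untolled deadline — 1 year after 18 June 2011 — is 18 June 2012.
The period was tolled for 118 days by the defendant's absence from the jurisdiction (2 February 2012 to 30 May 2012), pushing the deadline to 14 October 2012.
The other events in the timeline have no effect on the limitation period under the stated rules.
Filing on 26 October 2012 missed the 14 October 2012 deadline — the action is time-barred.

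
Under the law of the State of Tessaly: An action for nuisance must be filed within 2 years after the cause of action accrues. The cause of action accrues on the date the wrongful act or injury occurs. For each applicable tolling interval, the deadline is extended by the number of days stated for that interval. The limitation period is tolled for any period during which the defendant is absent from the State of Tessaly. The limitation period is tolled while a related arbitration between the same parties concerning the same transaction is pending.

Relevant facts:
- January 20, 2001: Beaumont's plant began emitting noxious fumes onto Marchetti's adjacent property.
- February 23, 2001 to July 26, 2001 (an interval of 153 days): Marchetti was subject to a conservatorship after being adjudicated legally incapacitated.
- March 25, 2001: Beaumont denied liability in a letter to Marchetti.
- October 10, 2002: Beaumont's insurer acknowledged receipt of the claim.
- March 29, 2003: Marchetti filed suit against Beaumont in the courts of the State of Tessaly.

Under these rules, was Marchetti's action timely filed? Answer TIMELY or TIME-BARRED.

TIME-BARRED

The cause of action accrued on January 20, 2001, the date of the act.
2 years from January 20, 2001 is January 20, 2003.
No stated provision tolls the period for the plaintiff's incapacity, so the interval from February 23, 2001 to July 26, 2001 has no effect on the deadline.
None of the other events listed affects the running of the period under the stated rules.
The March 29, 2003 filing falls after the January 20, 2003 deadline; the claim is time-barred.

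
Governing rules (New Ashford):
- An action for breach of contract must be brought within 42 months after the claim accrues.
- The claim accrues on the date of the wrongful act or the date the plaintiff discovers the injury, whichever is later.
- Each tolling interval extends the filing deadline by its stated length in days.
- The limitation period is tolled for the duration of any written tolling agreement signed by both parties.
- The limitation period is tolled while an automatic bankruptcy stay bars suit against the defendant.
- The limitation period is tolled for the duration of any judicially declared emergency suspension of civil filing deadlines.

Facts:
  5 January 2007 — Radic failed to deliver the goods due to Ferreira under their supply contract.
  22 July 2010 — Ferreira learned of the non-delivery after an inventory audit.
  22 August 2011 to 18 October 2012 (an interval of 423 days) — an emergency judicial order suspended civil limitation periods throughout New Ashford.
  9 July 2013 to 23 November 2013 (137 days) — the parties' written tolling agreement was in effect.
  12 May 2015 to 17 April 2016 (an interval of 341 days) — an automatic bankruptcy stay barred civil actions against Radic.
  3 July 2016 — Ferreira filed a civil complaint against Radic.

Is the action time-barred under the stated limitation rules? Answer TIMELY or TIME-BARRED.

TIMELY

Taking the later of the act (5 January 2007) and discovery (22 July 2010), the claim accrued on 22 July 2010.
42 months from 22 July 2010 is 22 January 2014.
Because the emergency suspension of filing deadlines ran from 22 August 2011 to 18 October 2012, the deadline is extended by 423 days to 21 March 2015.
The period was tolled for 137 days by the written tolling agreement (9 July 2013 to 23 November 2013), pushing the deadline to 5 August 2015.
Because the automatic bankruptcy stay ran from 12 May 2015 to 17 April 2016, the deadline is extended by 341 days to 11 July 2016.
The 3 July 2016 filing precedes the 11 July 2016 deadline; the claim is timely.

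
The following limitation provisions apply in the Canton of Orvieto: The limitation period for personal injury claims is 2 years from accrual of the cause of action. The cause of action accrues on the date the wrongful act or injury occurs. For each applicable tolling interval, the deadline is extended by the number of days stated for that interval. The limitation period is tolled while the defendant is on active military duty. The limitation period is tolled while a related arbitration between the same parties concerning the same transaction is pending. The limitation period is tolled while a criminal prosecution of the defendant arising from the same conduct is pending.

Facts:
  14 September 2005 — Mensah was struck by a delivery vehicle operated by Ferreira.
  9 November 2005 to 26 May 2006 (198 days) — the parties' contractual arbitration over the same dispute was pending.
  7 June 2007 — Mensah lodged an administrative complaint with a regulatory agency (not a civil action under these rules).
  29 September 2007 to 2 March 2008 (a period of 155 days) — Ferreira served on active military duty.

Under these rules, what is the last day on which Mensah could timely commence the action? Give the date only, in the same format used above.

1 September 2008

The limitation period began to run on 14 September 2005.
The untolled deadline — 2 years after 14 September 2005 — is 14 September 2007.
Because the pending related arbitration ran from 9 November 2005 to 26 May 2006, the deadline is extended by 198 days to 30 March 2008.
Because the defendant's active military service ran from 29 September 2007 to 2 March 2008, the deadline is extended by 155 days to 1 September 2008.
None of the other events listed affects the running of the period under the stated rules.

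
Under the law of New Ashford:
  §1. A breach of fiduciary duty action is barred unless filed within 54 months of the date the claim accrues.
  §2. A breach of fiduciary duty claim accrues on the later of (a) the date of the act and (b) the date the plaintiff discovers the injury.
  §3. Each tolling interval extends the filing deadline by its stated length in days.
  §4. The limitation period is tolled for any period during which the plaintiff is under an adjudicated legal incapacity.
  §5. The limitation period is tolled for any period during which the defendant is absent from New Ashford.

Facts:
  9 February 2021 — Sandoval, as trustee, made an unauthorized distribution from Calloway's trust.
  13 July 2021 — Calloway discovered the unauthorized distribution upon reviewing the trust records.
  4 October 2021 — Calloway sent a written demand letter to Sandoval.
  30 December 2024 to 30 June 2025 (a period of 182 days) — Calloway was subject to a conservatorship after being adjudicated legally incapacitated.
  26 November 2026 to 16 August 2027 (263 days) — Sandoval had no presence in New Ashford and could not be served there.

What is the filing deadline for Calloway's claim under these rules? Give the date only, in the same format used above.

14 July 2026

The claim accrued on 13 July 2021 — the later of the 9 February 2021 act and the 13 July 2021 discovery.
54 months from 13 July 2021 is 13 January 2026.
The period was tolled for 182 days by the plaintiff's legal incapacity (30 December 2024 to 30 June 2025), pushing the deadline to 14 July 2026.
The defendant's absence from the jurisdiction from 26 November 2026 to 16 August 2027 began after the period had already run on 14 July 2026, so it has no tolling effect.
Nothing else in the chronology tolls or restarts the period.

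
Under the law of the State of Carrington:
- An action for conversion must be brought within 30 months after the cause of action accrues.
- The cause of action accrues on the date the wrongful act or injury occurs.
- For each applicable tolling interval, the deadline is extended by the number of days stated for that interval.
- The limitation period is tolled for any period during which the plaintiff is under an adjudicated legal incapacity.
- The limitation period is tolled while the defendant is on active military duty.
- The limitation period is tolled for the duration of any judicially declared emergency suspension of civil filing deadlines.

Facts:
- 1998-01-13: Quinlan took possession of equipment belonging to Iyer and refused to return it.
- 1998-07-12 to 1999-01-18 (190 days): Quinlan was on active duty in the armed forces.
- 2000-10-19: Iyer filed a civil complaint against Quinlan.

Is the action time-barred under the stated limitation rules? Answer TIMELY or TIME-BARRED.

TIMELY

The claim accrued on 1998-01-13, when the wrongful act occurred.
The untolled deadline — 30 months after 1998-01-13 — is 2000-07-13.
Because the defendant's active military service ran from 1998-07-12 to 1999-01-18, the deadline is extended by 190 days to 2001-01-19.
Filing on 2000-10-19 beat the 2001-01-19 deadline — the action is timely.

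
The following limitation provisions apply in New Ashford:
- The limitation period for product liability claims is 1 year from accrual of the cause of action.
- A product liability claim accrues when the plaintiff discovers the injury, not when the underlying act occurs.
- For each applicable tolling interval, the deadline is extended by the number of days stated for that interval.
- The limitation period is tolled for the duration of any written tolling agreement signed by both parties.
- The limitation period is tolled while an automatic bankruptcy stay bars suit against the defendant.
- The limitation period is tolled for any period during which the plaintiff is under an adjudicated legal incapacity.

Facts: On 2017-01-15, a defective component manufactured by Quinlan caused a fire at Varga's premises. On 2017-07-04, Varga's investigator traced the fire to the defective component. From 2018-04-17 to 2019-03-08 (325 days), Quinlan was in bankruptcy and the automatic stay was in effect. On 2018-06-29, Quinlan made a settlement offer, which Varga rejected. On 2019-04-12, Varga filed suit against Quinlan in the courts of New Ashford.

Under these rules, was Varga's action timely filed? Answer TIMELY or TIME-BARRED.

Under the discovery rule, the claim accrued on 2017-07-04, when Varga discovered the injury — not on the 2017-01-15 date of the underlying act.
Adding the 1 year base period to 2017-07-04 gives a deadline of 2018-07-04, before any tolling.
Because the automatic bankruptcy stay ran from 2018-04-17 to 2019-03-08, the deadline is extended by 325 days to 2019-05-25.
None of the other events listed affects the running of the period under the stated rules.
The 2019-04-12 filing precedes the 2019-05-25 deadline; the claim is timely.

TIMELY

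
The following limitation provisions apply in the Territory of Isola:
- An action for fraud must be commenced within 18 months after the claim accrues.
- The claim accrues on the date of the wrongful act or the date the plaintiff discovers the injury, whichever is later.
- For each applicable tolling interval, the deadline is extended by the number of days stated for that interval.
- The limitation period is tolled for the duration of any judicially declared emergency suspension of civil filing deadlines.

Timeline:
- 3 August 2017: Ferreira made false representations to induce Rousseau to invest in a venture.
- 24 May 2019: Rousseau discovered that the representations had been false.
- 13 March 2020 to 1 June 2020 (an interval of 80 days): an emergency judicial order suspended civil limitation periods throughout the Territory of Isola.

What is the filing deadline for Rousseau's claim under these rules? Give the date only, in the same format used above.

Taking the later of the act (3 August 2017) and discovery (24 May 2019), the claim accrued on 24 May 2019.
Adding the 18 months base period to 24 May 2019 gives a deadline of 24 November 2020, before any tolling.
The emergency suspension of filing deadlines from 13 March 2020 to 1 June 2020 tolled the period for 80 days, extending the deadline to 12 February 2021.

12 February 2021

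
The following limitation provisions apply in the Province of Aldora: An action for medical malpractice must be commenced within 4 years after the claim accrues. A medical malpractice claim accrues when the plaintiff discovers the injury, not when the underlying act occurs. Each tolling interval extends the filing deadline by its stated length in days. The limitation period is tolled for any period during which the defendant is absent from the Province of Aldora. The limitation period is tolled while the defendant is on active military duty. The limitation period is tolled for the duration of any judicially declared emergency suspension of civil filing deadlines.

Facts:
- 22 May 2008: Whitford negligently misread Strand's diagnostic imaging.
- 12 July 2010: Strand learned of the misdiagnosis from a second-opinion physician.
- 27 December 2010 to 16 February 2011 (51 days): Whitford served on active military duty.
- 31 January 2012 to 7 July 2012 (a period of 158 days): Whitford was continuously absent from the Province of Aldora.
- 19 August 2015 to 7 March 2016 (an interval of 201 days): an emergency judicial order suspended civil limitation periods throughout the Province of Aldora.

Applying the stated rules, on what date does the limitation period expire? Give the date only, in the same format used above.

Under the discovery rule, the claim accrued on 12 July 2010, when Strand discovered the injury — not on the 22 May 2008 date of the underlying act.
The untolled deadline — 4 years after 12 July 2010 — is 12 July 2014.
Because the defendant's active military service ran from 27 December 2010 to 16 February 2011, the deadline is extended by 51 days to 1 September 2014.
The period was tolled for 158 days by the defendant's absence from the jurisdiction (31 January 2012 to 7 July 2012), pushing the deadline to 6 February 2015.
By the time the emergency suspension of filing deadlines began on 19 August 2015, the limitation period had already expired on 6 February 2015; that interval cannot revive it.

6 February 2015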